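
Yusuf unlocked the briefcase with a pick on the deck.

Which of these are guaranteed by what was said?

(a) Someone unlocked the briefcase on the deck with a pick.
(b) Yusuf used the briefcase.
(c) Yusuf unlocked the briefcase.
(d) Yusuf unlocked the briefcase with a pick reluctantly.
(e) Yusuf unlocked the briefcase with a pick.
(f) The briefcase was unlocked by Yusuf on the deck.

(a) Entailed — generalizing the agent leaves a sub-description the original still satisfies.
(b) Not entailed — the briefcase is the patient, not an instrument — Yusuf used a pick.
(c) Entailed — every conjunct here is already in the original unlocking event.
(d) Not entailed — 'reluctantly' adds information not in the original event.
(e) Entailed — every conjunct here is already in the original unlocking event.
(f) Entailed — this follows by dropping conjuncts from the unlocking event's description.

(a), (c), (e), (f)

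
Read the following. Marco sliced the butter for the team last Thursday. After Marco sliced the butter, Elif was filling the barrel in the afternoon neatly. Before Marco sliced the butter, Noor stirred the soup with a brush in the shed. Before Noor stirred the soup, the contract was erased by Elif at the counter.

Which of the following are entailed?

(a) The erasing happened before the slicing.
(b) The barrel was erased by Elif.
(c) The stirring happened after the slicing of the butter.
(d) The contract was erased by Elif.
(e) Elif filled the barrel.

(a) Entailed — the narrative places the erasing before the slicing.
(b) Not entailed — Elif erased the contract, not the barrel; the barrel belongs to the filling event.
(c) Not entailed — the narrative places the stirring before the slicing, not after.
(d) Entailed — this follows by dropping conjuncts from the erasing event's description.
(e) Not entailed — 'was filling' is progressive on an accomplishment; it does not entail the completed 'filled'.

(a), (d)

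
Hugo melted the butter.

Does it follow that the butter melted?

'Hugo melted the butter' is the causative; it entails the inchoative 'the butter melted'.

yes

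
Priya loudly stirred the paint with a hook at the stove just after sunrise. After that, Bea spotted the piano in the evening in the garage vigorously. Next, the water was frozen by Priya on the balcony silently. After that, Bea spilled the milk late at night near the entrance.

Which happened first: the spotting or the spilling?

The connectives place the spotting before the spilling.

the spotting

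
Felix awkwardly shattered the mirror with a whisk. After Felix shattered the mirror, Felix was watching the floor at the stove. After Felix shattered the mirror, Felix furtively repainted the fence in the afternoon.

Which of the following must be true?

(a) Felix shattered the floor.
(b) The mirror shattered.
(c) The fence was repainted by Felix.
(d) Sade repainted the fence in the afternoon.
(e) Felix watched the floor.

(b), (c), (e)

(a) Not entailed — Felix shattered the mirror, not the floor; the floor belongs to the watching event.
(b) Entailed — 'Felix shattered the mirror' is causative; it entails the inchoative 'the mirror shattered'.
(c) Entailed — this follows by dropping conjuncts from the repainting event's description.
(d) Not entailed — the passage has Felix repainting the fence, not Sade.
(e) Entailed — 'watch' is an activity; 'was watching' entails that some watching happened, so 'watched' holds.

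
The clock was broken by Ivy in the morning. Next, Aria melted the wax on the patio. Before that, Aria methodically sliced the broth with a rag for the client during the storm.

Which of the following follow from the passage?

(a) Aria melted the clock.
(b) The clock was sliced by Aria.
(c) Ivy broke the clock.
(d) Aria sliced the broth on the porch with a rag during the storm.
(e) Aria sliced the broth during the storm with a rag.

(c), (e)

(a) Not entailed — Aria melted the wax, not the clock; the clock belongs to the breaking event.
(b) Not entailed — Aria sliced the broth, not the clock; the clock belongs to the breaking event.
(c) Entailed — every conjunct here is already in the original breaking event.
(d) Not entailed — 'on the porch' adds information not in the original event.
(e) Entailed — every conjunct here is already in the original slicing event.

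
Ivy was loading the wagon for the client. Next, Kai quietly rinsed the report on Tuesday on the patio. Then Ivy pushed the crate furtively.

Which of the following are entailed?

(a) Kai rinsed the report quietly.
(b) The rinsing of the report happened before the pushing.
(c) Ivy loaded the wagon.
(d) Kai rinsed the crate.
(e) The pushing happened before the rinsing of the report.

(a), (b)

(a) Entailed — dropping 'on the patio', 'on Tuesday' leaves a sub-description the original still satisfies.
(b) Entailed — the narrative places the rinsing before the pushing.
(c) Not entailed — 'was loading' is progressive on an accomplishment; it does not entail the completed 'loaded'.
(d) Not entailed — Kai rinsed the report, not the crate; the crate belongs to the pushing event.
(e) Not entailed — the narrative places the rinsing before the pushing, not after.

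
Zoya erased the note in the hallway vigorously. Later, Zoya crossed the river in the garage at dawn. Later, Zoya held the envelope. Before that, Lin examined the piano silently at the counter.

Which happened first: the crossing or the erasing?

the erasing

The connectives place the erasing before the crossing.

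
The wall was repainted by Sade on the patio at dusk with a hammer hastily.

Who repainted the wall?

'Sade' marks the agent of the repainting event.

Sade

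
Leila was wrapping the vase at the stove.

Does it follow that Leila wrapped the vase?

'was wrapping' is progressive; for an accomplishment like 'wrap the vase', it doesn't entail completion.

no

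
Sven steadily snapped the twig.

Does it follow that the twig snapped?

'Sven snapped the twig' is the causative; it entails the inchoative 'the twig snapped'.

yes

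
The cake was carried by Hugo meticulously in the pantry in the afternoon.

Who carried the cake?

'Hugo' marks the agent of the carrying event.

Hugo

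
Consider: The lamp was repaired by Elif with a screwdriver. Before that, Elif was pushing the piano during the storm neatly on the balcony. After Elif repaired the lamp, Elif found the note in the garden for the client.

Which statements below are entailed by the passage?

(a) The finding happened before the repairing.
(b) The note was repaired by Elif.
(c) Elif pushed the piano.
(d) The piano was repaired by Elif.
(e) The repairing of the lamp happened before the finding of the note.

(a) Not entailed — the narrative places the repairing before the finding, not after.
(b) Not entailed — Elif repaired the lamp, not the note; the note belongs to the finding event.
(c) Entailed — 'push' is an activity; 'was pushing' entails that some pushing happened, so 'pushed' holds.
(d) Not entailed — Elif repaired the lamp, not the piano; the piano belongs to the pushing event.
(e) Entailed — the narrative places the repairing before the finding.

(c), (e)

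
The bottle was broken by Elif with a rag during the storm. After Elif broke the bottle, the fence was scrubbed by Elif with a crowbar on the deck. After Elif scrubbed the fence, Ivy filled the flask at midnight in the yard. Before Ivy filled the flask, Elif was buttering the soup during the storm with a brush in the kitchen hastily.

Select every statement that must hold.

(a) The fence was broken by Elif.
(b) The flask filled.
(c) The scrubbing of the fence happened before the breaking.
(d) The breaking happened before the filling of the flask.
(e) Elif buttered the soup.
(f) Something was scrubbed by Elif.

(b), (d), (f)

(a) Not entailed — Elif broke the bottle, not the fence; the fence belongs to the scrubbing event.
(b) Entailed — 'Ivy filled the flask' is causative; it entails the inchoative 'the flask filled'.
(c) Not entailed — the narrative places the breaking before the scrubbing, not after.
(d) Entailed — the narrative places the breaking before the filling.
(e) Not entailed — 'was buttering' is progressive on an accomplishment; it does not entail the completed 'buttered'.
(f) Entailed — the original entails any weakening of itself; this just drops 'with a crowbar', 'on the deck' and generalizes the patient.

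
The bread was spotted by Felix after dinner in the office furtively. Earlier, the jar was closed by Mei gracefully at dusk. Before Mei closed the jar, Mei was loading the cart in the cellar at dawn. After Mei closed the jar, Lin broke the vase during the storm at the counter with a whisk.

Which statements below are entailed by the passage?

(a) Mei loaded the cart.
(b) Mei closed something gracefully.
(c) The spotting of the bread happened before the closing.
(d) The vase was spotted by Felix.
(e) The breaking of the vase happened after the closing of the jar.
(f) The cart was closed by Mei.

(b), (e)

(a) Not entailed — 'was loading' is progressive on an accomplishment; it does not entail the completed 'loaded'.
(b) Entailed — this follows by dropping conjuncts from the closing event's description.
(c) Not entailed — the narrative places the closing before the spotting, not after.
(d) Not entailed — Felix spotted the bread, not the vase; the vase belongs to the breaking event.
(e) Entailed — the narrative places the closing before the breaking.
(f) Not entailed — Mei closed the jar, not the cart; the cart belongs to the loading event.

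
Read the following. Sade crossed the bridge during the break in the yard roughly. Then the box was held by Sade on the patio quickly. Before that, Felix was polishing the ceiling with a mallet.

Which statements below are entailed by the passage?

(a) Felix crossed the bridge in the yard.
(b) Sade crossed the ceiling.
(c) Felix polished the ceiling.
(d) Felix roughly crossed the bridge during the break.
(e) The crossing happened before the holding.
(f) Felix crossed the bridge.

(a) Not entailed — the passage has Sade crossing the bridge, not Felix.
(b) Not entailed — Sade crossed the bridge, not the ceiling; the ceiling belongs to the polishing event.
(c) Entailed — 'polish' is an activity; 'was polishing' entails that some polishing happened, so 'polished' holds.
(d) Not entailed — the passage has Sade crossing the bridge, not Felix.
(e) Entailed — the narrative places the crossing before the holding.
(f) Not entailed — the passage has Sade crossing the bridge, not Felix.

(c), (e)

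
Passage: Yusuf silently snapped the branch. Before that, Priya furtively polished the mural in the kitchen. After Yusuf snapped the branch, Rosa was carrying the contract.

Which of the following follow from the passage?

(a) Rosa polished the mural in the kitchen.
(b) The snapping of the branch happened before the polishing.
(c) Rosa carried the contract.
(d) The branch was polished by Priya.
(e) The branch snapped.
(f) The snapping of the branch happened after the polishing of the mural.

(c), (e), (f)

(a) Not entailed — the passage has Priya polishing the mural, not Rosa.
(b) Not entailed — the narrative places the polishing before the snapping, not after.
(c) Entailed — 'carry' is an activity; 'was carrying' entails that some carrying happened, so 'carried' holds.
(d) Not entailed — Priya polished the mural, not the branch; the branch belongs to the snapping event.
(e) Entailed — 'Yusuf snapped the branch' is causative; it entails the inchoative 'the branch snapped'.
(f) Entailed — the narrative places the polishing before the snapping.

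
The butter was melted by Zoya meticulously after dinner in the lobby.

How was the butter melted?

'meticulously' marks the manner of the melting event.

meticulously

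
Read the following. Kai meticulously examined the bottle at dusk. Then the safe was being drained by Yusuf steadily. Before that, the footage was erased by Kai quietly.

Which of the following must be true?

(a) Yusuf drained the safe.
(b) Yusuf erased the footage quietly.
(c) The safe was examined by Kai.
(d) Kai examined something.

(d)

(a) Not entailed — 'was draining' is progressive on an accomplishment; it does not entail the completed 'drained'.
(b) Not entailed — the passage has Kai erasing the footage, not Yusuf.
(c) Not entailed — Kai examined the bottle, not the safe; the safe belongs to the draining event.
(d) Entailed — every conjunct here is already in the original examining event.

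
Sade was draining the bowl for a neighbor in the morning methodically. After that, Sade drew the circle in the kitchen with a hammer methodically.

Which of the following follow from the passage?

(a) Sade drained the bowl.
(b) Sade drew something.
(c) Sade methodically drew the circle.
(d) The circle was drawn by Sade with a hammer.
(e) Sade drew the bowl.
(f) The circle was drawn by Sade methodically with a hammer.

(b), (c), (d), (f)

(a) Not entailed — 'was draining' is progressive on an accomplishment; it does not entail the completed 'drained'.
(b) Entailed — the original entails any weakening of itself; this just drops 'in the kitchen', 'with a hammer', 'methodically' and generalizes the patient.
(c) Entailed — every conjunct here is already in the original drawing event.
(d) Entailed — dropping 'in the kitchen', 'methodically' leaves a sub-description the original still satisfies.
(e) Not entailed — Sade drew the circle, not the bowl; the bowl belongs to the draining event.
(f) Entailed — dropping 'in the kitchen' leaves a sub-description the original still satisfies.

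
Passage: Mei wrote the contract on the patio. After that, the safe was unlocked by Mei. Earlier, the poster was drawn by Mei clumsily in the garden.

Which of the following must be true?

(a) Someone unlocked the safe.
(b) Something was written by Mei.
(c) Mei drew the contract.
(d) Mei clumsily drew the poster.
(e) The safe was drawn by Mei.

(a) Entailed — the original entails any weakening of itself; this just generalizes the agent.
(b) Entailed — dropping 'on the patio' and generalizing the patient leaves a sub-description the original still satisfies.
(c) Not entailed — Mei drew the poster, not the contract; the contract belongs to the writing event.
(d) Entailed — the original entails any weakening of itself; this just drops 'in the garden'.
(e) Not entailed — Mei drew the poster, not the safe; the safe belongs to the unlocking event.

(a), (b), (d)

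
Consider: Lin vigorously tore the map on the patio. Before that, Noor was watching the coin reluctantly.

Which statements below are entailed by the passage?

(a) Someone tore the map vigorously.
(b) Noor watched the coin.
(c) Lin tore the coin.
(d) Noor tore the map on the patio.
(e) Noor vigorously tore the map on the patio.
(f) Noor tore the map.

(a), (b)

(a) Entailed — every conjunct here is already in the original tearing event.
(b) Entailed — 'watch' is an activity; 'was watching' entails that some watching happened, so 'watched' holds.
(c) Not entailed — Lin tore the map, not the coin; the coin belongs to the watching event.
(d) Not entailed — the passage has Lin tearing the map, not Noor.
(e) Not entailed — the passage has Lin tearing the map, not Noor.
(f) Not entailed — the passage has Lin tearing the map, not Noor.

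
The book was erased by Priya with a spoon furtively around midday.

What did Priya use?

a spoon

'with a spoon' marks the instrument of the erasing event.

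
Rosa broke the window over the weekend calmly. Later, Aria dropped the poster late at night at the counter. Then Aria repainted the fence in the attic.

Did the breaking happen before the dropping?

yes

The narrative orders the breaking before the dropping.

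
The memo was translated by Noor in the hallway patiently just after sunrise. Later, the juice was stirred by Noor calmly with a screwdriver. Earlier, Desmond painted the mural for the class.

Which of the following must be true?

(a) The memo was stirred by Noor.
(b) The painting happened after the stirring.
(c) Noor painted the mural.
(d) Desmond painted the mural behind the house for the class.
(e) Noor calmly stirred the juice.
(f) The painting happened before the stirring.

(a) Not entailed — Noor stirred the juice, not the memo; the memo belongs to the translating event.
(b) Not entailed — the narrative places the painting before the stirring, not after.
(c) Not entailed — the passage has Desmond painting the mural, not Noor.
(d) Not entailed — 'behind the house' adds information not in the original event.
(e) Entailed — this follows by dropping conjuncts from the stirring event's description.
(f) Entailed — the narrative places the painting before the stirring.

(e), (f)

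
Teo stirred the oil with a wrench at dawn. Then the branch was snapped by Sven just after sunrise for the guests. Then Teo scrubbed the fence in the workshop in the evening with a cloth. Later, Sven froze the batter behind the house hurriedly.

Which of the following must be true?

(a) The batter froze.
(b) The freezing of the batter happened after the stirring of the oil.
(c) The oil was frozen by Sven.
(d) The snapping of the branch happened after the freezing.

(a), (b)

(a) Entailed — 'Sven froze the batter' is causative; it entails the inchoative 'the batter froze'.
(b) Entailed — the narrative places the stirring before the freezing.
(c) Not entailed — Sven froze the batter, not the oil; the oil belongs to the stirring event.
(d) Not entailed — the narrative places the snapping before the freezing, not after.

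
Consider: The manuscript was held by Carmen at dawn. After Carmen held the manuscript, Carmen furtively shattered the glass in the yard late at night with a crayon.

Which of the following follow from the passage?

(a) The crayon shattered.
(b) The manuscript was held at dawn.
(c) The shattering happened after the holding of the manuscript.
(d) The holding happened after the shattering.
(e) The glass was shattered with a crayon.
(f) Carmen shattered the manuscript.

(b), (c), (e)

(a) Not entailed — the glass is what shattered, not the crayon.
(b) Entailed — generalizing the agent leaves a sub-description the original still satisfies.
(c) Entailed — the narrative places the holding before the shattering.
(d) Not entailed — the narrative places the holding before the shattering, not after.
(e) Entailed — every conjunct here is already in the original shattering event.
(f) Not entailed — Carmen shattered the glass, not the manuscript; the manuscript belongs to the holding event.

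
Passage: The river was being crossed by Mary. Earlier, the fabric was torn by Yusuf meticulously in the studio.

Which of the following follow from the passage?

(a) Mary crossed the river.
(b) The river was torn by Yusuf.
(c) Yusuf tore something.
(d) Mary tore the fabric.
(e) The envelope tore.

(a) Not entailed — 'was crossing' is progressive on an accomplishment; it does not entail the completed 'crossed'.
(b) Not entailed — Yusuf tore the fabric, not the river; the river belongs to the crossing event.
(c) Entailed — dropping 'in the studio', 'meticulously' and generalizing the patient leaves a sub-description the original still satisfies.
(d) Not entailed — the passage has Yusuf tearing the fabric, not Mary.
(e) Not entailed — the fabric is what tore, not the envelope.

(c)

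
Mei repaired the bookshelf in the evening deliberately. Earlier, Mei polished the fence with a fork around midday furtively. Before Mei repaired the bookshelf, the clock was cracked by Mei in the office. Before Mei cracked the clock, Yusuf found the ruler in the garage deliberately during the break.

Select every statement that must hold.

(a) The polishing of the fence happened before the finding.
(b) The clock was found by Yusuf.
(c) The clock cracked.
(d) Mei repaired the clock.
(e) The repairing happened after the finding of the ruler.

(a) Not entailed — the narrative doesn't order the polishing relative to the finding.
(b) Not entailed — Yusuf found the ruler, not the clock; the clock belongs to the cracking event.
(c) Entailed — 'Mei cracked the clock' is causative; it entails the inchoative 'the clock cracked'.
(d) Not entailed — Mei repaired the bookshelf, not the clock; the clock belongs to the cracking event.
(e) Entailed — the narrative places the finding before the repairing.

(c), (e)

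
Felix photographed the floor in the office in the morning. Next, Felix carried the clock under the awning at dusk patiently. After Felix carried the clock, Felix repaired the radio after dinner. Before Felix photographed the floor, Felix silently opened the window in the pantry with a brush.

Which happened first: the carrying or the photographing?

the photographing

The connectives place the photographing before the carrying.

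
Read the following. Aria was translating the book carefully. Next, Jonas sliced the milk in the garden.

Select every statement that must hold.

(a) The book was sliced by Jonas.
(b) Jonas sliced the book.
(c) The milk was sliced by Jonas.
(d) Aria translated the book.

(a) Not entailed — Jonas sliced the milk, not the book; the book belongs to the translating event.
(b) Not entailed — Jonas sliced the milk, not the book; the book belongs to the translating event.
(c) Entailed — dropping 'in the garden' leaves a sub-description the original still satisfies.
(d) Not entailed — 'was translating' is progressive on an accomplishment; it does not entail the completed 'translated'.

(c)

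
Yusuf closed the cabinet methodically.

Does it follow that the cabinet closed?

'Yusuf closed the cabinet' is the causative; it entails the inchoative 'the cabinet closed'.

yes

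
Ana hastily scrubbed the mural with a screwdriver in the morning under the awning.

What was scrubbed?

'the mural' marks the patient of the scrubbing event.

the mural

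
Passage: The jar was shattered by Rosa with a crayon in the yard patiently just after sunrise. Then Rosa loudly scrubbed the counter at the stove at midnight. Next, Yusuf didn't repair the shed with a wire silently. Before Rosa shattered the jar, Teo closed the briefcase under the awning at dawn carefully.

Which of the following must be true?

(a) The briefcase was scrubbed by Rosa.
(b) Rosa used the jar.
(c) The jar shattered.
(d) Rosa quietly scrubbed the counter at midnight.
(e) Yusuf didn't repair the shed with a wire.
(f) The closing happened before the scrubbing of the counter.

(c), (f)

(a) Not entailed — Rosa scrubbed the counter, not the briefcase; the briefcase belongs to the closing event.
(b) Not entailed — the jar is the patient, not an instrument — Rosa used a crayon.
(c) Entailed — 'Rosa shattered the jar' is causative; it entails the inchoative 'the jar shattered'.
(d) Not entailed — 'quietly' adds a manner not in (and inconsistent with) the original.
(e) Not entailed — dropping 'silently' under negation is not valid — the original leaves open that Yusuf repaired the shed some other way.
(f) Entailed — the narrative places the closing before the scrubbing.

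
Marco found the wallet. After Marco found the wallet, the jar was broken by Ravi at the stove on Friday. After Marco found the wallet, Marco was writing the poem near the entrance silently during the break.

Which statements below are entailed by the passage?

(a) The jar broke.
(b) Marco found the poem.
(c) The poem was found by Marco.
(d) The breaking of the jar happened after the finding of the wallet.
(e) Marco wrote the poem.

(a) Entailed — 'Ravi broke the jar' is causative; it entails the inchoative 'the jar broke'.
(b) Not entailed — Marco found the wallet, not the poem; the poem belongs to the writing event.
(c) Not entailed — Marco found the wallet, not the poem; the poem belongs to the writing event.
(d) Entailed — the narrative places the finding before the breaking.
(e) Not entailed — 'was writing' is progressive on an accomplishment; it does not entail the completed 'wrote'.

(a), (d)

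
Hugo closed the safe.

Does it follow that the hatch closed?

Nothing is said about any hatch; only the safe is affected.

no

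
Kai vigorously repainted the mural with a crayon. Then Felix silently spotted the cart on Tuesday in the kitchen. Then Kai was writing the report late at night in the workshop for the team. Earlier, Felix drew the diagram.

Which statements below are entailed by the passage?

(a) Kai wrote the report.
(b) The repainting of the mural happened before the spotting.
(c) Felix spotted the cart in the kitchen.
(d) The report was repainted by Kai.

(a) Not entailed — 'was writing' is progressive on an accomplishment; it does not entail the completed 'wrote'.
(b) Entailed — the narrative places the repainting before the spotting.
(c) Entailed — dropping 'on Tuesday', 'silently' leaves a sub-description the original still satisfies.
(d) Not entailed — Kai repainted the mural, not the report; the report belongs to the writing event.

(b), (c)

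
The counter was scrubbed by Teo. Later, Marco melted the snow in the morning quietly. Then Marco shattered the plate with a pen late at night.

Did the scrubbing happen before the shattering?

The narrative orders the scrubbing before the shattering.

yes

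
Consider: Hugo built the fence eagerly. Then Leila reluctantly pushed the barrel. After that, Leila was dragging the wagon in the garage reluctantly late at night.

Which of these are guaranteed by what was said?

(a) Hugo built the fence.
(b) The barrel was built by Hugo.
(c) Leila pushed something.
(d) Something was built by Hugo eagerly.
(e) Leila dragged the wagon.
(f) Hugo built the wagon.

(a) Entailed — this follows by dropping conjuncts from the building event's description.
(b) Not entailed — Hugo built the fence, not the barrel; the barrel belongs to the pushing event.
(c) Entailed — dropping 'reluctantly' and generalizing the patient leaves a sub-description the original still satisfies.
(d) Entailed — generalizing the patient leaves a sub-description the original still satisfies.
(e) Entailed — 'drag' is an activity; 'was dragging' entails that some dragging happened, so 'dragged' holds.
(f) Not entailed — Hugo built the fence, not the wagon; the wagon belongs to the dragging event.

(a), (c), (d), (e)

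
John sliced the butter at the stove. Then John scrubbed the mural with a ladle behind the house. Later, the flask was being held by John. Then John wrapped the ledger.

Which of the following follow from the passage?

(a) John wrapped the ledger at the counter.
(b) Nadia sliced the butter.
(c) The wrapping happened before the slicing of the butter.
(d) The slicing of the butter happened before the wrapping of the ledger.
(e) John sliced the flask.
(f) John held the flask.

(a) Not entailed — 'at the counter' adds information not in the original event.
(b) Not entailed — the passage has John slicing the butter, not Nadia.
(c) Not entailed — the narrative places the slicing before the wrapping, not after.
(d) Entailed — the narrative places the slicing before the wrapping.
(e) Not entailed — John sliced the butter, not the flask; the flask belongs to the holding event.
(f) Entailed — 'hold' is an activity; 'was holding' entails that some holding happened, so 'held' holds.

(d), (f)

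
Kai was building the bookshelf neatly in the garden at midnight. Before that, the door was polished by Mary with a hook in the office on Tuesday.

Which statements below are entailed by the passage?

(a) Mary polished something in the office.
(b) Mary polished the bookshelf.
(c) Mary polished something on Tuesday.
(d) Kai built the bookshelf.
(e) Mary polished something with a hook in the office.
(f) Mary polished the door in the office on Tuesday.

(a) Entailed — this follows by dropping conjuncts from the polishing event's description.
(b) Not entailed — Mary polished the door, not the bookshelf; the bookshelf belongs to the building event.
(c) Entailed — the original entails any weakening of itself; this just drops 'in the office', 'with a hook' and generalizes the patient.
(d) Not entailed — 'was building' is progressive on an accomplishment; it does not entail the completed 'built'.
(e) Entailed — this follows by dropping conjuncts from the polishing event's description.
(f) Entailed — every conjunct here is already in the original polishing event.

(a), (c), (e), (f)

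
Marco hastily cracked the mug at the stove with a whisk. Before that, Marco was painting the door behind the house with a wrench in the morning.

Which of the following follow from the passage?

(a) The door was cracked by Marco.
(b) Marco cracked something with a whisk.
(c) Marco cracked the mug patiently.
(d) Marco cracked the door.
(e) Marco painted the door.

(a) Not entailed — Marco cracked the mug, not the door; the door belongs to the painting event.
(b) Entailed — every conjunct here is already in the original cracking event.
(c) Not entailed — 'patiently' adds a manner not in (and inconsistent with) the original.
(d) Not entailed — Marco cracked the mug, not the door; the door belongs to the painting event.
(e) Not entailed — 'was painting' is progressive on an accomplishment; it does not entail the completed 'painted'.

(b)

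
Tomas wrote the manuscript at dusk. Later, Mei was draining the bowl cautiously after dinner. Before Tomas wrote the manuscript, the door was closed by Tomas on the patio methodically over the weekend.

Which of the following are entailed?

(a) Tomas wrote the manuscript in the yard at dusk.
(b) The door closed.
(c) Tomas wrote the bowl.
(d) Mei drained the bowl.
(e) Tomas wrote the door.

(b)

(a) Not entailed — 'in the yard' adds information not in the original event.
(b) Entailed — 'Tomas closed the door' is causative; it entails the inchoative 'the door closed'.
(c) Not entailed — Tomas wrote the manuscript, not the bowl; the bowl belongs to the draining event.
(d) Not entailed — 'was draining' is progressive on an accomplishment; it does not entail the completed 'drained'.
(e) Not entailed — Tomas wrote the manuscript, not the door; the door belongs to the closing event.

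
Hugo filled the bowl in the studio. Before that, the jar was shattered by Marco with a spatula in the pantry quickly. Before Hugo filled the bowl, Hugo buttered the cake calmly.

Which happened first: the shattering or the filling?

The connectives place the shattering before the filling.

the shattering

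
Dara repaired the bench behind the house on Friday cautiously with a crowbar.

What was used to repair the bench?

'with a crowbar' marks the instrument of the repairing event.

a crowbar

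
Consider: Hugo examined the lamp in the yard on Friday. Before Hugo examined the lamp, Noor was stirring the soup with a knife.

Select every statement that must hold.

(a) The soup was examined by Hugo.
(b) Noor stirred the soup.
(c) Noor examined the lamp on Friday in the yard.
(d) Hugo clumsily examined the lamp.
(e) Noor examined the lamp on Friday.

(b)

(a) Not entailed — Hugo examined the lamp, not the soup; the soup belongs to the stirring event.
(b) Entailed — 'stir' is an activity; 'was stirring' entails that some stirring happened, so 'stirred' holds.
(c) Not entailed — the passage has Hugo examining the lamp, not Noor.
(d) Not entailed — 'clumsily' adds information not in the original event.
(e) Not entailed — the passage has Hugo examining the lamp, not Noor.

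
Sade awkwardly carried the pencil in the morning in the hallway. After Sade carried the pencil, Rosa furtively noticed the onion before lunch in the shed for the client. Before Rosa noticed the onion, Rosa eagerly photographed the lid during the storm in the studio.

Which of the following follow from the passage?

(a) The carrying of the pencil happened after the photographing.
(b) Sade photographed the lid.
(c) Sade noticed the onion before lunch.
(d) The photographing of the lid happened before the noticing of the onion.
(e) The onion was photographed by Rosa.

(d)

(a) Not entailed — the narrative doesn't order the photographing relative to the carrying.
(b) Not entailed — the passage has Rosa photographing the lid, not Sade.
(c) Not entailed — the passage has Rosa noticing the onion, not Sade.
(d) Entailed — the narrative places the photographing before the noticing.
(e) Not entailed — Rosa photographed the lid, not the onion; the onion belongs to the noticing event.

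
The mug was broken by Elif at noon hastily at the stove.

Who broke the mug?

Elif

'Elif' marks the agent of the breaking event.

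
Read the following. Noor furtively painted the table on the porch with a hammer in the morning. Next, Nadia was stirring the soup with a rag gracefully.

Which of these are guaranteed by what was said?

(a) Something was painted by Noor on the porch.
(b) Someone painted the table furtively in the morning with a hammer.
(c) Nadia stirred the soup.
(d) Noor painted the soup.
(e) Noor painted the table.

(a), (b), (c), (e)

(a) Entailed — every conjunct here is already in the original painting event.
(b) Entailed — dropping 'on the porch' and generalizing the agent leaves a sub-description the original still satisfies.
(c) Entailed — 'stir' is an activity; 'was stirring' entails that some stirring happened, so 'stirred' holds.
(d) Not entailed — Noor painted the table, not the soup; the soup belongs to the stirring event.
(e) Entailed — this follows by dropping conjuncts from the painting event's description.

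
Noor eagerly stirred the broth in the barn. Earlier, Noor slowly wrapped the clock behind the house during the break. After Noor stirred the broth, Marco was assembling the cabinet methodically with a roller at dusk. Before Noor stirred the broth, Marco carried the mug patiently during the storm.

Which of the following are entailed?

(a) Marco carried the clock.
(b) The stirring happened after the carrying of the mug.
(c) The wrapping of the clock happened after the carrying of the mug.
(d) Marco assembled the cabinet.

(b)

(a) Not entailed — Marco carried the mug, not the clock; the clock belongs to the wrapping event.
(b) Entailed — the narrative places the carrying before the stirring.
(c) Not entailed — the narrative doesn't order the carrying relative to the wrapping.
(d) Not entailed — 'was assembling' is progressive on an accomplishment; it does not entail the completed 'assembled'.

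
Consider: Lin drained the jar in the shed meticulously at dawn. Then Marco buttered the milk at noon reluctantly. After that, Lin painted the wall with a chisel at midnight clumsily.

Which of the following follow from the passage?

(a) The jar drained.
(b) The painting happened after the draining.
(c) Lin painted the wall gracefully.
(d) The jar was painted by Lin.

(a) Entailed — 'Lin drained the jar' is causative; it entails the inchoative 'the jar drained'.
(b) Entailed — the narrative places the draining before the painting.
(c) Not entailed — 'gracefully' adds a manner not in (and inconsistent with) the original.
(d) Not entailed — Lin painted the wall, not the jar; the jar belongs to the draining event.

(a), (b)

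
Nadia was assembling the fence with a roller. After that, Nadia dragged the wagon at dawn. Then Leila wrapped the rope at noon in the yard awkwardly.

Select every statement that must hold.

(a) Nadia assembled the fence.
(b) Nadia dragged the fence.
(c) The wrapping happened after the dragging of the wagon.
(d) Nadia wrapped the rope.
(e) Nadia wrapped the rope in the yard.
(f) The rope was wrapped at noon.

(a) Not entailed — 'was assembling' is progressive on an accomplishment; it does not entail the completed 'assembled'.
(b) Not entailed — Nadia dragged the wagon, not the fence; the fence belongs to the assembling event.
(c) Entailed — the narrative places the dragging before the wrapping.
(d) Not entailed — the passage has Leila wrapping the rope, not Nadia.
(e) Not entailed — the passage has Leila wrapping the rope, not Nadia.
(f) Entailed — the original entails any weakening of itself; this just drops 'awkwardly', 'in the yard' and generalizes the agent.

(c), (f)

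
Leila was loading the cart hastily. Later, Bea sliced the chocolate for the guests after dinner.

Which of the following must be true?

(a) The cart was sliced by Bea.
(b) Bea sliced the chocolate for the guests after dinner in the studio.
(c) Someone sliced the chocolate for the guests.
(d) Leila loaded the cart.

(c)

(a) Not entailed — Bea sliced the chocolate, not the cart; the cart belongs to the loading event.
(b) Not entailed — 'in the studio' adds information not in the original event.
(c) Entailed — this follows by dropping conjuncts from the slicing event's description.
(d) Not entailed — 'was loading' is progressive on an accomplishment; it does not entail the completed 'loaded'.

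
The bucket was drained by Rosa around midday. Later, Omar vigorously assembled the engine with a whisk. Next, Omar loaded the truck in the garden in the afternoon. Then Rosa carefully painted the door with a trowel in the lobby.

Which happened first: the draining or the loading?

The connectives place the draining before the loading.

the draining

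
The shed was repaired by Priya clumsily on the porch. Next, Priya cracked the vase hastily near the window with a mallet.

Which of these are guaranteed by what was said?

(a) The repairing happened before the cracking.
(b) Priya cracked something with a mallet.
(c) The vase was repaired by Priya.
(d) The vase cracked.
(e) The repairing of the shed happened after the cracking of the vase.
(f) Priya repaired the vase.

(a) Entailed — the narrative places the repairing before the cracking.
(b) Entailed — dropping 'hastily', 'near the window' and generalizing the patient leaves a sub-description the original still satisfies.
(c) Not entailed — Priya repaired the shed, not the vase; the vase belongs to the cracking event.
(d) Entailed — 'Priya cracked the vase' is causative; it entails the inchoative 'the vase cracked'.
(e) Not entailed — the narrative places the repairing before the cracking, not after.
(f) Not entailed — Priya repaired the shed, not the vase; the vase belongs to the cracking event.

(a), (b), (d)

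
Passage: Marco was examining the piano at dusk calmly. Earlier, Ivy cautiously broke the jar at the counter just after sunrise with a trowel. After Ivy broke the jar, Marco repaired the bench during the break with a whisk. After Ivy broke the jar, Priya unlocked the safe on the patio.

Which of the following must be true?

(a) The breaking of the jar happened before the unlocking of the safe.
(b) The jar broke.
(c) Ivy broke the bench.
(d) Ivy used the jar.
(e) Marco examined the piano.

(a), (b), (e)

(a) Entailed — the narrative places the breaking before the unlocking.
(b) Entailed — 'Ivy broke the jar' is causative; it entails the inchoative 'the jar broke'.
(c) Not entailed — Ivy broke the jar, not the bench; the bench belongs to the repairing event.
(d) Not entailed — the jar is the patient, not an instrument — Ivy used a trowel.
(e) Entailed — 'examine' is an activity; 'was examining' entails that some examining happened, so 'examined' holds.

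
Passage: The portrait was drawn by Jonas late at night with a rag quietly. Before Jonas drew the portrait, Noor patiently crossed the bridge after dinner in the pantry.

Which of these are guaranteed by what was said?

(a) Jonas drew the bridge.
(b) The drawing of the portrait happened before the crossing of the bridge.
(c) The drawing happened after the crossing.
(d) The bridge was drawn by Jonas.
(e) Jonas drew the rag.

(a) Not entailed — Jonas drew the portrait, not the bridge; the bridge belongs to the crossing event.
(b) Not entailed — the narrative places the crossing before the drawing, not after.
(c) Entailed — the narrative places the crossing before the drawing.
(d) Not entailed — Jonas drew the portrait, not the bridge; the bridge belongs to the crossing event.
(e) Not entailed — the rag is the instrument, not what was drawn.

(c)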